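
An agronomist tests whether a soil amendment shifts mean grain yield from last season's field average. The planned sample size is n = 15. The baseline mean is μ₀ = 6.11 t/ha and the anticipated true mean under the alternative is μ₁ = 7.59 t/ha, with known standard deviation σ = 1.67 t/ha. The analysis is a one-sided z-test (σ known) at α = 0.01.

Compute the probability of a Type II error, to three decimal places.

Standardized effect: d = |μ₁ − μ₀| / σ = |7.59 − 6.11| / 1.67 = 0.8862
Noncentrality parameter: δ = d·√n = 0.8862 × √15 = 3.4323
One-sided α = 0.01 → critical value z_{0.01} = 2.326.
Power = Φ(δ − 2.326) = Φ(1.106) = 0.8656.
Type II error: β = 1 − power = 1 − 0.8656 = 0.1344.

β ≈ 0.134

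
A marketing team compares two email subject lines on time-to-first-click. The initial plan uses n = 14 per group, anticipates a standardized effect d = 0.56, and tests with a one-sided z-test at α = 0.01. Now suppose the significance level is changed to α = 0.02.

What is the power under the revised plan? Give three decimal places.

δ = d·√(n/2) = 0.56 × √(14/2) = 1.4816 (unchanged). New critical value: z_{0.02} = 2.054.
Revised power = P(Z > 2.054 − δ) = Φ(-0.572) = 0.2836.

Power ≈ 0.284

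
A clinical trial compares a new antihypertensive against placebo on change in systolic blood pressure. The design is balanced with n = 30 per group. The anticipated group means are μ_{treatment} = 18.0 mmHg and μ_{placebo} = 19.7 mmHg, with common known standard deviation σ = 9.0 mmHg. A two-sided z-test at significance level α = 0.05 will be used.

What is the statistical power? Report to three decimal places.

Standardized effect: d = |μ_{treatment} − μ_{placebo}| / σ = |18.0 − 19.7| / 9.0 = 0.1889
Noncentrality parameter: δ = d·√(n/2) = 0.1889 × √(30/2) = 0.7316
Critical value for a two-sided test at α = 0.05: z_{α/2} = 1.960.
Power = Φ(δ − 1.960) + Φ(−δ − 1.960) = Φ(-1.228) + Φ(-2.692) = 0.1096 + 0.0036 = 0.1132.

Power ≈ 0.113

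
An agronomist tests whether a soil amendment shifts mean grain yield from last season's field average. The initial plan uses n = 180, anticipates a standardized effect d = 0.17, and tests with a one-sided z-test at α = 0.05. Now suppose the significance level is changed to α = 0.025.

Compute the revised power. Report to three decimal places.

Power ≈ 0.626

δ = d·√n = 0.17 × √180 = 2.2808 (unchanged). New critical value: z_{0.025} = 1.960.
Revised power = Φ(δ − 1.960) = Φ(0.321) = 0.6258.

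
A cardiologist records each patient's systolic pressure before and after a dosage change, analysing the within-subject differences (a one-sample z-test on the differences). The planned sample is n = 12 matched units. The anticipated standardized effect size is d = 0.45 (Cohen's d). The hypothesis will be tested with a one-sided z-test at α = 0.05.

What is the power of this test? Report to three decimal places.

Noncentrality parameter: δ = d·√n = 0.45 × √12 = 1.5588
Critical value for a one-sided test at α = 0.05: z_α = 1.645.
Power = P(Z > 1.645 − δ) = Φ(-0.086) = 0.4657.

Power ≈ 0.466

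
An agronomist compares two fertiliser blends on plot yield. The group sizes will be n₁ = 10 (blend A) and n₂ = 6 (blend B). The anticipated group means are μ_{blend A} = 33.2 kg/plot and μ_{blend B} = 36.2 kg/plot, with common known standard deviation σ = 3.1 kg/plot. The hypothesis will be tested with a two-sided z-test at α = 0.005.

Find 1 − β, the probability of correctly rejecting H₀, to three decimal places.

Standardized effect: d = |μ_{blend A} − μ_{blend B}| / σ = |33.2 − 36.2| / 3.1 = 0.9677
Noncentrality parameter: δ = d / √(1/n₁ + 1/n₂) = 0.9677 / √(1/10 + 1/6) = 1.8740
Critical value for a two-sided test at α = 0.005: z_{α/2} = 2.807.
Power = Φ(δ − 2.807) + Φ(−δ − 2.807) = Φ(-0.933) + Φ(-4.681) = 0.1754 + 0.0000 = 0.1754.

Power ≈ 0.175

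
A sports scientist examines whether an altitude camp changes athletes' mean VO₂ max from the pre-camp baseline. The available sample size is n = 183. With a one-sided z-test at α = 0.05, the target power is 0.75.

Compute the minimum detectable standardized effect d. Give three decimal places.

d ≈ 0.171

Required noncentrality: δ = z_{0.05} + z_{0.25} = 1.645 + 0.674 = 2.319.
δ = d·√n ⇒ d = δ/√n = 2.319/√183 = 0.1715.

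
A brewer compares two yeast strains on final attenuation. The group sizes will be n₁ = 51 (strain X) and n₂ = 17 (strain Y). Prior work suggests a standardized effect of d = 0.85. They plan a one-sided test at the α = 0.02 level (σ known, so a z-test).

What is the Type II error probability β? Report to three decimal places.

Noncentrality parameter: δ = d / √(1/n₁ + 1/n₂) = 0.85 / √(1/51 + 1/17) = 3.0351
Critical value for a one-sided test at α = 0.02: z_α = 2.054.
Power = Φ(δ − 2.054) = Φ(0.981) = 0.8368.
Type II error: β = 1 − power = 1 − 0.8368 = 0.1632.

β ≈ 0.163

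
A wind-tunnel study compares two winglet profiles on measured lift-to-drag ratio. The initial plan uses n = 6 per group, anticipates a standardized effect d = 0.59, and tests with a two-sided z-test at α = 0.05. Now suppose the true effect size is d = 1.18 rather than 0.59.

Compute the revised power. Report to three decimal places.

With d = 1.18: δ = d·√(n/2) = 1.18 × √(6/2) = 2.0438. Critical value z_{0.025} = 1.960.
Revised power = Φ(δ − 1.960) + Φ(−δ − 1.960) = Φ(0.084) + Φ(-4.004) = 0.5334 + 0.0000 = 0.5334.

Power ≈ 0.533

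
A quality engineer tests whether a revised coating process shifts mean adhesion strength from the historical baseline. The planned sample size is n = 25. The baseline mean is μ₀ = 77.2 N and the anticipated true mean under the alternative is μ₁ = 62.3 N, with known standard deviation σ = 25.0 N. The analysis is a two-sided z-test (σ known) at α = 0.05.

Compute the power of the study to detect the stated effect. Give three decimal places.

Power ≈ 0.846

Standardized effect: d = |μ₁ − μ₀| / σ = |62.3 − 77.2| / 25.0 = 0.5960
Noncentrality parameter: δ = d·√n = 0.5960 × √25 = 2.9800
Critical value for a two-sided test at α = 0.05: z_{α/2} = 1.960.
Power = Φ(δ − 1.960) + Φ(−δ − 1.960) = Φ(1.020) + Φ(-4.940) = 0.8461 + 0.0000 = 0.8461.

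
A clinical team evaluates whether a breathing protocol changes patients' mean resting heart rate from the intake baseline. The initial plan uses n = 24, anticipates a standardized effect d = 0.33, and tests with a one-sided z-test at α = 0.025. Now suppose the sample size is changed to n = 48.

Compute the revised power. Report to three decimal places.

With n = 48: δ = d·√n = 0.33 × √48 = 2.2863. Critical value z_{0.025} = 1.960.
Revised power = P(Z > 1.960 − δ) = Φ(0.326) = 0.6279.

Power ≈ 0.628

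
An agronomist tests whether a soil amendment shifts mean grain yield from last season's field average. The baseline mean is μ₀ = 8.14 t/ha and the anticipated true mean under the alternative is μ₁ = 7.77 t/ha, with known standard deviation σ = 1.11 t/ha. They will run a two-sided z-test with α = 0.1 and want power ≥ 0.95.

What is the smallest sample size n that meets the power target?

Standardized effect: d = |μ₁ − μ₀| / σ = |7.77 − 8.14| / 1.11 = 0.3333
For power 0.95 need Φ(δ − z_{0.05}) = 0.95, so δ = z_{0.05} + z_{0.05} = 1.645 + 1.645 = 3.290.
(For δ > 0 the lower-tail rejection region contributes negligibly to power, so the one-term inversion is standard.)
δ = d·√n ⇒ n = (δ/d)² = (3.290 / 0.3333)² = 97.40.
Round up to the next whole unit.

n = 98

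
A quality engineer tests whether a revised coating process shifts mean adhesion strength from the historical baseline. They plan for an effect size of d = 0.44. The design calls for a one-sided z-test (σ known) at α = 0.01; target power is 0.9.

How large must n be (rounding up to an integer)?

For power 0.9 need Φ(δ − z_{0.01}) = 0.9, so δ = z_{0.01} + z_{0.10} = 2.326 + 1.282 = 3.608.
δ = d·√n ⇒ n = (δ/d)² = (3.608 / 0.44)² = 67.24.
Round up to the next whole unit.

n = 68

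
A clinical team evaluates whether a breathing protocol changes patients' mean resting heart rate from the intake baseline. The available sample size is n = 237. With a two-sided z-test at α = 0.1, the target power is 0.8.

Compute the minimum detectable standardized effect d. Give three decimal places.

d ≈ 0.162

Required noncentrality: δ = z_{0.05} + z_{0.20} = 1.645 + 0.842 = 2.486.
(The second rejection-region term Φ(−δ − z_{α/2}) is negligible and dropped.)
δ = d·√n ⇒ d = δ/√n = 2.486/√237 = 0.1615.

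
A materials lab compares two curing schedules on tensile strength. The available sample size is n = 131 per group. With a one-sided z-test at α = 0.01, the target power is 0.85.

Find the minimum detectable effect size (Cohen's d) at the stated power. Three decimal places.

d ≈ 0.416

Need Φ(δ − 2.326) = 0.85, so δ = 2.326 + 1.036 = 3.363.
δ = d·√(n/2) ⇒ d = δ/√(n/2) = 3.363/√(131/2) = 0.4155.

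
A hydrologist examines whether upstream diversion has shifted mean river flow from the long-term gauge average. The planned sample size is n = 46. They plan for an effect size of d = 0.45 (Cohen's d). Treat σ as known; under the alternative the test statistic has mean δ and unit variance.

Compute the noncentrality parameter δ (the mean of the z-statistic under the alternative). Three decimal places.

δ ≈ 3.052

The noncentrality parameter scales effect size by the design's sample-size factor: δ = d·√n = 0.45 × √46 = 3.0520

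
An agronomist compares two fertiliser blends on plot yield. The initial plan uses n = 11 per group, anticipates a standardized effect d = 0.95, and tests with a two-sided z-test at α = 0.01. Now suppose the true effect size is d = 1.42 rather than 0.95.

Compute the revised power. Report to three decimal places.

With d = 1.42: δ = d·√(n/2) = 1.42 × √(11/2) = 3.3302. Critical value z_{0.005} = 2.576.
Revised power = Φ(δ − 2.576) + Φ(−δ − 2.576) = Φ(0.754) + Φ(-5.906) = 0.7747 + 0.0000 = 0.7747.

Power ≈ 0.775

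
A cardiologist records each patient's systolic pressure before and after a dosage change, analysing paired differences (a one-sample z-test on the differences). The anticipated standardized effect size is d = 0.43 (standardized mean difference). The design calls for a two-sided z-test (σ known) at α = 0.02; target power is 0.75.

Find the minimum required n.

n = 49

Set Φ(δ − 2.326) = 0.75; then δ − 2.326 = Φ⁻¹(0.75) = 0.674, giving δ = 3.001.
(For δ > 0 the lower-tail rejection region contributes negligibly to power, so the one-term inversion is standard.)
δ = d·√n ⇒ n = (δ/d)² = (3.001 / 0.43)² = 48.70.
Rounding up, n = 49.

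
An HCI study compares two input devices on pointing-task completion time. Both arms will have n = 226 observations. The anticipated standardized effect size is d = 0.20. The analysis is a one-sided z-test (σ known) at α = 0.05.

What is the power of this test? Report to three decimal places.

Power ≈ 0.685

Noncentrality parameter: δ = d·√(n/2) = 0.20 × √(226/2) = 2.1260
Critical value for a one-sided test at α = 0.05: z_α = 1.645.
Power = Φ(δ − 1.645) = Φ(0.481) = 0.6848.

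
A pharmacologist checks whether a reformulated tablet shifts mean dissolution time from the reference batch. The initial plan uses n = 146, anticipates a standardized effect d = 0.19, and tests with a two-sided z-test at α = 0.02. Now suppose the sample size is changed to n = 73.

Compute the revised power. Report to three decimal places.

Power ≈ 0.241

With n = 73: δ = d·√n = 0.19 × √73 = 1.6234. Critical value z_{0.01} = 2.326.
Revised power = Φ(δ − 2.326) + Φ(−δ − 2.326) = Φ(-0.703) + Φ(-3.950) = 0.2410 + 0.0000 = 0.2411.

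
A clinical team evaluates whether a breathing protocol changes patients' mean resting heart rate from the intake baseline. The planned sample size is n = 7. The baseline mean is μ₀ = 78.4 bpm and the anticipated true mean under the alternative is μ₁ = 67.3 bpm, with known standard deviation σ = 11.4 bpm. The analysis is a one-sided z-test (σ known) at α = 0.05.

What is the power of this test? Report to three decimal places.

Power ≈ 0.824

Standardized effect: d = |μ₁ − μ₀| / σ = |67.3 − 78.4| / 11.4 = 0.9737
Noncentrality parameter: δ = d·√n = 0.9737 × √7 = 2.5761
One-sided α = 0.05 → critical value z_{0.05} = 1.645.
Power = Φ(δ − 1.645) = Φ(0.931) = 0.8241.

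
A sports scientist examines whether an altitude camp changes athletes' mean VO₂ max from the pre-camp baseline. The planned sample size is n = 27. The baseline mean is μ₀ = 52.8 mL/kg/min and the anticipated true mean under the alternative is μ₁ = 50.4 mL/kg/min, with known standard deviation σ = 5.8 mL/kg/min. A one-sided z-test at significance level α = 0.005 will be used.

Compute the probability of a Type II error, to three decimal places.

β ≈ 0.665

Standardized effect: d = |μ₁ − μ₀| / σ = |50.4 − 52.8| / 5.8 = 0.4138
Noncentrality parameter: δ = d·√n = 0.4138 × √27 = 2.1501
One-sided α = 0.005 → critical value z_{0.005} = 2.576.
Power = Φ(δ − 2.576) = Φ(-0.426) = 0.3352.
Type II error: β = 1 − power = 1 − 0.3352 = 0.6648.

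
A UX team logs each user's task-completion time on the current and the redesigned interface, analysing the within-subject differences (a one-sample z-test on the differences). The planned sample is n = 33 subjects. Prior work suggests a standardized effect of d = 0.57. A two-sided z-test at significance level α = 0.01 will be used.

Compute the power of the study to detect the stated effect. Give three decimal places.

Noncentrality parameter: δ = d·√n = 0.57 × √33 = 3.2744
Critical value for a two-sided test at α = 0.01: z_{α/2} = 2.576.
Power = Φ(δ − 2.576) + Φ(−δ − 2.576) = Φ(0.699) + Φ(-5.850) = 0.7576 + 0.0000 = 0.7576.

Power ≈ 0.758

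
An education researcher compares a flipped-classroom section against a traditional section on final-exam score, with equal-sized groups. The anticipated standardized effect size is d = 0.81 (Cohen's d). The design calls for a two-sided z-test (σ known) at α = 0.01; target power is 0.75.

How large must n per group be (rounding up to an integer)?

For power 0.75 need Φ(δ − z_{0.005}) = 0.75, so δ = z_{0.005} + z_{0.25} = 2.576 + 0.674 = 3.250.
(Ignoring the negligible lower-tail rejection probability gives the usual closed-form inversion.)
δ = d·√(n/2) ⇒ n = 2(δ/d)² = 2 × (3.250 / 0.81)² = 32.20.
Rounding up, n = 33 per group.

n = 33 per group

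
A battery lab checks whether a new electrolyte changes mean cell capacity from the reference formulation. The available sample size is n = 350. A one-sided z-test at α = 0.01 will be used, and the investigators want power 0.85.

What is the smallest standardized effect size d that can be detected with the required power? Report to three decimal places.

Required noncentrality: δ = z_{0.01} + z_{0.15} = 2.326 + 1.036 = 3.363.
δ = d·√n ⇒ d = δ/√n = 3.363/√350 = 0.1797.

d ≈ 0.180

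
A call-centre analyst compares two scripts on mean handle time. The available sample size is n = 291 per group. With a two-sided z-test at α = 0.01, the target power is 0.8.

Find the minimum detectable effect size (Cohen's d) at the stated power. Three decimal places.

d ≈ 0.283

Required noncentrality: δ = z_{0.005} + z_{0.20} = 2.576 + 0.842 = 3.417.
(The second rejection-region term Φ(−δ − z_{α/2}) is negligible and dropped.)
δ = d·√(n/2) ⇒ d = δ/√(n/2) = 3.417/√(291/2) = 0.2833.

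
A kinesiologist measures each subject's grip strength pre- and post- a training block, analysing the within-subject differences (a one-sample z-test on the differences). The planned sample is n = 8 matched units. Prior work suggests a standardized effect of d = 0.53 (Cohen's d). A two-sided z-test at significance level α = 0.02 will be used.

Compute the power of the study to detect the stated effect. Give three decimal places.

Power ≈ 0.204

Noncentrality parameter: δ = d·√n = 0.53 × √8 = 1.4991
Critical value for a two-sided test at α = 0.02: z_{α/2} = 2.326.
Power = Φ(δ − 2.326) + Φ(−δ − 2.326) = Φ(-0.827) + Φ(-3.825) = 0.2040 + 0.0001 = 0.2041.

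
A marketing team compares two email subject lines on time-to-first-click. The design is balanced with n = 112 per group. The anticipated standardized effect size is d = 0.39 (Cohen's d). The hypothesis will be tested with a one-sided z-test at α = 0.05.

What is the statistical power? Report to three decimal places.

Noncentrality parameter: δ = d·√(n/2) = 0.39 × √(112/2) = 2.9185
One-sided α = 0.05 → critical value z_{0.05} = 1.645.
Power = P(Z > 1.645 − δ) = Φ(1.274) = 0.8986.

Power ≈ 0.899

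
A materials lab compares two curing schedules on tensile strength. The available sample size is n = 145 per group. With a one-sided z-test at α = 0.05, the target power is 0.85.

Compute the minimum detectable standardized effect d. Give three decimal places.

d ≈ 0.315

Need Φ(δ − 1.645) = 0.85, so δ = 1.645 + 1.036 = 2.681.
δ = d·√(n/2) ⇒ d = δ/√(n/2) = 2.681/√(145/2) = 0.3149.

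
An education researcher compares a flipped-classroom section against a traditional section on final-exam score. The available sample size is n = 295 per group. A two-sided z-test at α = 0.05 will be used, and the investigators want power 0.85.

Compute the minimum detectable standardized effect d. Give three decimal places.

Required noncentrality: δ = z_{0.025} + z_{0.15} = 1.960 + 1.036 = 2.996.
(Lower-tail contribution to power is negligible for δ > 0.)
δ = d·√(n/2) ⇒ d = δ/√(n/2) = 2.996/√(295/2) = 0.2467.

d ≈ 0.247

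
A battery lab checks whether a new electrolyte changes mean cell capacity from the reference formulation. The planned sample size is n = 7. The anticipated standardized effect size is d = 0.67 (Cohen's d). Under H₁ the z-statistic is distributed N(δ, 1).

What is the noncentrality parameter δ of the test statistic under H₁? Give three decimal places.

The noncentrality parameter scales effect size by the design's sample-size factor: δ = d·√n = 0.67 × √7 = 1.7727

δ ≈ 1.773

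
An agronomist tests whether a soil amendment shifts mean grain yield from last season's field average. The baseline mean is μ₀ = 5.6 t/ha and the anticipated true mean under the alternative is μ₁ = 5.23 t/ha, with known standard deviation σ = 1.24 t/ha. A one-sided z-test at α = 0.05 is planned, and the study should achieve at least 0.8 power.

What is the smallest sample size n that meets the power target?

n = 70

Standardized effect: d = |μ₁ − μ₀| / σ = |5.23 − 5.6| / 1.24 = 0.2984
Set Φ(δ − 1.645) = 0.8; then δ − 1.645 = Φ⁻¹(0.8) = 0.842, giving δ = 2.486.
δ = d·√n ⇒ n = (δ/d)² = (2.486 / 0.2984)² = 69.44.
Round up to the next whole unit.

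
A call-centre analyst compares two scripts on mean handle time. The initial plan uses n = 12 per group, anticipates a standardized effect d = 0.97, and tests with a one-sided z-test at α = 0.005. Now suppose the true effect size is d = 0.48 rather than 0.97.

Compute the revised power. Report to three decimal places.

With d = 0.48: δ = d·√(n/2) = 0.48 × √(12/2) = 1.1758. Critical value z_{0.005} = 2.576.
Revised power = Φ(δ − 2.576) = Φ(-1.400) = 0.0807.

Power ≈ 0.081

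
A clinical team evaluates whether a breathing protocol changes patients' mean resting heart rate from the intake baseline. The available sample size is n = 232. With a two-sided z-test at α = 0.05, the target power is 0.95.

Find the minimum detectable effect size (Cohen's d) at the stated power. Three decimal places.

Required noncentrality: δ = z_{0.025} + z_{0.05} = 1.960 + 1.645 = 3.605.
(Lower-tail contribution to power is negligible for δ > 0.)
δ = d·√n ⇒ d = δ/√n = 3.605/√232 = 0.2367.

d ≈ 0.237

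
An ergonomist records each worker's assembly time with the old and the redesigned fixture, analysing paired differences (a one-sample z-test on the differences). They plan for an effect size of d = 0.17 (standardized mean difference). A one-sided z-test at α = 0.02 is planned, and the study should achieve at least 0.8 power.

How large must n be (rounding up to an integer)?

n = 291

Set Φ(δ − 2.054) = 0.8; then δ − 2.054 = Φ⁻¹(0.8) = 0.842, giving δ = 2.895.
δ = d·√n ⇒ n = (δ/d)² = (2.895 / 0.17)² = 290.08.
Rounding up, n = 291.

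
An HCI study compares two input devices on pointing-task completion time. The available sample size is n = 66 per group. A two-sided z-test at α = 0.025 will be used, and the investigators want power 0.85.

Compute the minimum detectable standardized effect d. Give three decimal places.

d ≈ 0.571

Required noncentrality: δ = z_{0.0125} + z_{0.15} = 2.241 + 1.036 = 3.278.
(Lower-tail contribution to power is negligible for δ > 0.)
δ = d·√(n/2) ⇒ d = δ/√(n/2) = 3.278/√(66/2) = 0.5706.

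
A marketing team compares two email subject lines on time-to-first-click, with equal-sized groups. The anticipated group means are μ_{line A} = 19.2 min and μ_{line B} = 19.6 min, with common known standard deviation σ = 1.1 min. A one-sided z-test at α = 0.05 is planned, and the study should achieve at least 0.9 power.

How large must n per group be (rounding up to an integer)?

Standardized effect: d = |μ_{line A} − μ_{line B}| / σ = |19.2 − 19.6| / 1.1 = 0.3636
For power 0.9 need Φ(δ − z_{0.05}) = 0.9, so δ = z_{0.05} + z_{0.10} = 1.645 + 1.282 = 2.926.
δ = d·√(n/2) ⇒ n = 2(δ/d)² = 2 × (2.926 / 0.3636)² = 129.53.
Round up to the next whole unit.

n = 130 per group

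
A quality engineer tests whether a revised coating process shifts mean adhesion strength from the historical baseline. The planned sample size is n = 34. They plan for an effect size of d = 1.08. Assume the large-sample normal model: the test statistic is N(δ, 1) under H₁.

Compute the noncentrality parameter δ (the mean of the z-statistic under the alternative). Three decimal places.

The noncentrality parameter scales effect size by the design's sample-size factor: δ = d·√n = 1.08 × √34 = 6.2974

δ ≈ 6.297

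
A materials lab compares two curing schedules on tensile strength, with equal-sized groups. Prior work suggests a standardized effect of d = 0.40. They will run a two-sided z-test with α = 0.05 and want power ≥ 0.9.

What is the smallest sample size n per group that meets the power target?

n = 132 per group

For power 0.9 need Φ(δ − z_{0.025}) = 0.9, so δ = z_{0.025} + z_{0.10} = 1.960 + 1.282 = 3.242.
(For δ > 0 the lower-tail rejection region contributes negligibly to power, so the one-term inversion is standard.)
δ = d·√(n/2) ⇒ n = 2(δ/d)² = 2 × (3.242 / 0.40)² = 131.34.
Rounding up, n = 132 per group.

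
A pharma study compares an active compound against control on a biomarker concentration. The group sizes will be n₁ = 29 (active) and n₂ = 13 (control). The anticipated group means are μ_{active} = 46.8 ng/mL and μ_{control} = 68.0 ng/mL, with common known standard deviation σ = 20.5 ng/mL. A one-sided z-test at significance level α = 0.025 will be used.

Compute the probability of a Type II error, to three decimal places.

Standardized effect: d = |μ_{active} − μ_{control}| / σ = |46.8 − 68.0| / 20.5 = 1.0341
Noncentrality parameter: δ = d / √(1/n₁ + 1/n₂) = 1.0341 / √(1/29 + 1/13) = 3.0983
Critical value for a one-sided test at α = 0.025: z_α = 1.960.
Power = P(Z > 1.960 − δ) = Φ(1.138) = 0.8725.
Type II error: β = 1 − power = 1 − 0.8725 = 0.1275.

β ≈ 0.127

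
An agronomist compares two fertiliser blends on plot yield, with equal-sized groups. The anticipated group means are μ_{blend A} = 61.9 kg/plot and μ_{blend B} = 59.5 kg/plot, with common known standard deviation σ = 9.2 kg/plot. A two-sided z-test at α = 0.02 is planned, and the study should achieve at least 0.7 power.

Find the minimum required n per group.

Standardized effect: d = |μ_{blend A} − μ_{blend B}| / σ = |61.9 − 59.5| / 9.2 = 0.2609
For power 0.7 need Φ(δ − z_{0.01}) = 0.7, so δ = z_{0.01} + z_{0.30} = 2.326 + 0.524 = 2.851.
(For δ > 0 the lower-tail rejection region contributes negligibly to power, so the one-term inversion is standard.)
δ = d·√(n/2) ⇒ n = 2(δ/d)² = 2 × (2.851 / 0.2609)² = 238.84.
Round up to the next whole unit.

n = 239 per group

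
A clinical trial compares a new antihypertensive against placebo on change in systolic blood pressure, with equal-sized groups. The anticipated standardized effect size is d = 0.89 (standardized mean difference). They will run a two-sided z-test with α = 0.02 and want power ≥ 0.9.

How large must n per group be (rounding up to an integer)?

For power 0.9 need Φ(δ − z_{0.01}) = 0.9, so δ = z_{0.01} + z_{0.10} = 2.326 + 1.282 = 3.608.
(The Φ(−δ − z_{α/2}) term is vanishingly small for δ > 0 and is dropped in the standard sample-size formula.)
δ = d·√(n/2) ⇒ n = 2(δ/d)² = 2 × (3.608 / 0.89)² = 32.87.
Round up to the next whole unit.

n = 33 per group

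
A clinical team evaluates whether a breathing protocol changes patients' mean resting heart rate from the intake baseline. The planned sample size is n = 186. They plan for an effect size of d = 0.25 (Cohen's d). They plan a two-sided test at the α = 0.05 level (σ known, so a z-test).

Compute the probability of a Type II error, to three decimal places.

Noncentrality parameter: δ = d·√n = 0.25 × √186 = 3.4095
Critical value for a two-sided test at α = 0.05: z_{α/2} = 1.960.
Power = Φ(δ − 1.960) + Φ(−δ − 1.960) = Φ(1.450) + Φ(-5.370) = 0.9264 + 0.0000 = 0.9264.
Type II error: β = 1 − power = 1 − 0.9264 = 0.0736.

β ≈ 0.074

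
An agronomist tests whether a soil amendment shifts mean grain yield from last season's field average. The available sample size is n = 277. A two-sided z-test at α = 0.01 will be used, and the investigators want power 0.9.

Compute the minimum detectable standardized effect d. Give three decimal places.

d ≈ 0.232

Need Φ(δ − 2.576) = 0.9, so δ = 2.576 + 1.282 = 3.857.
(Lower-tail contribution to power is negligible for δ > 0.)
δ = d·√n ⇒ d = δ/√n = 3.857/√277 = 0.2318.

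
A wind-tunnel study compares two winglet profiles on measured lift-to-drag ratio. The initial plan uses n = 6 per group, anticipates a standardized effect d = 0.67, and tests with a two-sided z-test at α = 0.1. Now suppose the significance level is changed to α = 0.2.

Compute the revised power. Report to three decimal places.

δ = d·√(n/2) = 0.67 × √(6/2) = 1.1605 (unchanged). New critical value: z_{0.1} = 1.282.
Revised power = Φ(δ − 1.282) + Φ(−δ − 1.282) = Φ(-0.121) + Φ(-2.442) = 0.4518 + 0.0073 = 0.4591.

Power ≈ 0.459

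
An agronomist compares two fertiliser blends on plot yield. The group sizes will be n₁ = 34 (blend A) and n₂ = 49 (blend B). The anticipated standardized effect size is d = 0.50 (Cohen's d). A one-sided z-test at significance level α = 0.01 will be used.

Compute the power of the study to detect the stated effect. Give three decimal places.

Power ≈ 0.466

Noncentrality parameter: δ = d / √(1/n₁ + 1/n₂) = 0.50 / √(1/34 + 1/49) = 2.2401
One-sided α = 0.01 → critical value z_{0.01} = 2.326.
Power = P(Z > 2.326 − δ) = Φ(-0.086) = 0.4656.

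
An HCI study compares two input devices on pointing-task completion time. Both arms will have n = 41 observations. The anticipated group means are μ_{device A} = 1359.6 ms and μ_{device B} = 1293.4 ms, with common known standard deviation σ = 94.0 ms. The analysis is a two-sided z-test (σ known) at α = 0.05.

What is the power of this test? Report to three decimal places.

Standardized effect: d = |μ_{device A} − μ_{device B}| / σ = |1359.6 − 1293.4| / 94.0 = 0.7043
Noncentrality parameter: δ = d·√(n/2) = 0.7043 × √(41/2) = 3.1887
Two-sided α = 0.05 → critical value z_{0.025} = 1.960.
Power = Φ(δ − 1.960) + Φ(−δ − 1.960) = Φ(1.229) + Φ(-5.149) = 0.8904 + 0.0000 = 0.8904.

Power ≈ 0.890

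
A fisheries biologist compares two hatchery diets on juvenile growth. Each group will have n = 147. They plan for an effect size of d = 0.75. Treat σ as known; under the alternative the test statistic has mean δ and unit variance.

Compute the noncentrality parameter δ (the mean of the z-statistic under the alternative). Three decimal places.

δ ≈ 6.430

The noncentrality parameter scales effect size by the design's sample-size factor: δ = d·√(n/2) = 0.75 × √(147/2) = 6.4299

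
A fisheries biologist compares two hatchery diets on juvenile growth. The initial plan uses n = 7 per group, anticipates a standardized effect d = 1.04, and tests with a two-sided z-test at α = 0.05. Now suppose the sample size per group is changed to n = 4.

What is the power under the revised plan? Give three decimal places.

With n = 4 per group: δ = d·√(n/2) = 1.04 × √(4/2) = 1.4708. Critical value z_{0.025} = 1.960.
Revised power = Φ(δ − 1.960) + Φ(−δ − 1.960) = Φ(-0.489) + Φ(-3.431) = 0.3124 + 0.0003 = 0.3127.

Power ≈ 0.313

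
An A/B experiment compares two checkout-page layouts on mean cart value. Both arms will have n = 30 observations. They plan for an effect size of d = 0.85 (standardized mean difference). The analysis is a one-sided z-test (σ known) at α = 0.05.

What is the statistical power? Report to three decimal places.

Noncentrality parameter: δ = d·√(n/2) = 0.85 × √(30/2) = 3.2920
Critical value for a one-sided test at α = 0.05: z_α = 1.645.
Power = Φ(δ − 1.645) = Φ(1.647) = 0.9502.

Power ≈ 0.950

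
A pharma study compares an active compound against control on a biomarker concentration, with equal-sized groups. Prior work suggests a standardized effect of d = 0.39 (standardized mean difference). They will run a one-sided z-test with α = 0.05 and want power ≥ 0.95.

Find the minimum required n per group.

For power 0.95 need Φ(δ − z_{0.05}) = 0.95, so δ = z_{0.05} + z_{0.05} = 1.645 + 1.645 = 3.290.
δ = d·√(n/2) ⇒ n = 2(δ/d)² = 2 × (3.290 / 0.39)² = 142.30.
Round up to the next whole unit.

n = 143 per group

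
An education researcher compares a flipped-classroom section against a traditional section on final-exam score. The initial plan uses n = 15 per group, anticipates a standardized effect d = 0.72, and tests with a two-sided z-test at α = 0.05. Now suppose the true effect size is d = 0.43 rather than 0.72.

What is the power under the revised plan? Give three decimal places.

With d = 0.43: δ = d·√(n/2) = 0.43 × √(15/2) = 1.1776. Critical value z_{0.025} = 1.960.
Revised power = Φ(δ − 1.960) + Φ(−δ − 1.960) = Φ(-0.782) + Φ(-3.138) = 0.2170 + 0.0009 = 0.2179.

Power ≈ 0.218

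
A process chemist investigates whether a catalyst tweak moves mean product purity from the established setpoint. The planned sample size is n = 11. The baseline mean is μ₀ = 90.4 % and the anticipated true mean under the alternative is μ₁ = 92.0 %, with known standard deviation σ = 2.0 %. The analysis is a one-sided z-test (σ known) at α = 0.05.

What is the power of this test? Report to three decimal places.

Standardized effect: d = |μ₁ − μ₀| / σ = |92.0 − 90.4| / 2.0 = 0.8000
Noncentrality parameter: δ = d·√n = 0.8000 × √11 = 2.6533
One-sided α = 0.05 → critical value z_{0.05} = 1.645.
Power = Φ(δ − 1.645) = Φ(1.008) = 0.8434.

Power ≈ 0.843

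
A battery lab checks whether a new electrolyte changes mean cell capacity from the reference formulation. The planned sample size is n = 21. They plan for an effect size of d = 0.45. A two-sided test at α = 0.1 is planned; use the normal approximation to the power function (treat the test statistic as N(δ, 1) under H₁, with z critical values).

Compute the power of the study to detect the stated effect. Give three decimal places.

Noncentrality parameter: δ = d·√n = 0.45 × √21 = 2.0622
Two-sided α = 0.1 → critical value z_{0.05} = 1.645.
Power = Φ(δ − 1.645) + Φ(−δ − 1.645) = Φ(0.417) + Φ(-3.707) = 0.6618 + 0.0001 = 0.6619.

Power ≈ 0.662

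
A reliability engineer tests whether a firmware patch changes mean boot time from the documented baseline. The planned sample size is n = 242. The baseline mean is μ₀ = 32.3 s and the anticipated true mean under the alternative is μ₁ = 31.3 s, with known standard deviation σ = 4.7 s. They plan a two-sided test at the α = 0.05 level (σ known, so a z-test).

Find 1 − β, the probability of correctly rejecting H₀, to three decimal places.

Standardized effect: d = |μ₁ − μ₀| / σ = |31.3 − 32.3| / 4.7 = 0.2128
Noncentrality parameter: δ = d·√n = 0.2128 × √242 = 3.3099
Critical value for a two-sided test at α = 0.05: z_{α/2} = 1.960.
Power = Φ(δ − 1.960) + Φ(−δ − 1.960) = Φ(1.350) + Φ(-5.270) = 0.9115 + 0.0000 = 0.9115.

Power ≈ 0.911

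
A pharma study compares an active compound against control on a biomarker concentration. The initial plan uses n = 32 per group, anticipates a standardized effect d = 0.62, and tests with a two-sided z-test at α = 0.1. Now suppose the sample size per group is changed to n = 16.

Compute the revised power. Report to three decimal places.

Power ≈ 0.544

With n = 16 per group: δ = d·√(n/2) = 0.62 × √(16/2) = 1.7536. Critical value z_{0.05} = 1.645.
Revised power = Φ(δ − 1.645) + Φ(−δ − 1.645) = Φ(0.109) + Φ(-3.398) = 0.5433 + 0.0003 = 0.5436.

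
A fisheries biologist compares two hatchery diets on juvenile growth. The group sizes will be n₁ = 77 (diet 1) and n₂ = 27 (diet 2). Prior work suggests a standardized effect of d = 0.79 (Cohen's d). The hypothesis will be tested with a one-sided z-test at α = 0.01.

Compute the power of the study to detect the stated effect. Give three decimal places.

Noncentrality parameter: λ = d / √(1/n₁ + 1/n₂) = 0.79 / √(1/77 + 1/27) = 3.5321
Critical value for a one-sided test at α = 0.01: z_α = 2.326.
Power = P(Z > 2.326 − λ) = Φ(1.206) = 0.8861.

Power ≈ 0.886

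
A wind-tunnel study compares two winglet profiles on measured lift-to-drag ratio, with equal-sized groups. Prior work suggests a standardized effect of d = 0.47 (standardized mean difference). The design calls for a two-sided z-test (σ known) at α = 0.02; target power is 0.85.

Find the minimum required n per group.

n = 103 per group

For power 0.85 need Φ(δ − z_{0.01}) = 0.85, so δ = z_{0.01} + z_{0.15} = 2.326 + 1.036 = 3.363.
(For δ > 0 the lower-tail rejection region contributes negligibly to power, so the one-term inversion is standard.)
δ = d·√(n/2) ⇒ n = 2(δ/d)² = 2 × (3.363 / 0.47)² = 102.38.
Round up to the next whole unit.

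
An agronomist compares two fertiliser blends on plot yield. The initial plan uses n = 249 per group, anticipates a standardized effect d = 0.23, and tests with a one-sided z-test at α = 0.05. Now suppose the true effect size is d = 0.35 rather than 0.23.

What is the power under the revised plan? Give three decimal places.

With d = 0.35: δ = d·√(n/2) = 0.35 × √(249/2) = 3.9053. Critical value z_{0.05} = 1.645.
Revised power = Φ(δ − 1.645) = Φ(2.260) = 0.9881.

Power ≈ 0.988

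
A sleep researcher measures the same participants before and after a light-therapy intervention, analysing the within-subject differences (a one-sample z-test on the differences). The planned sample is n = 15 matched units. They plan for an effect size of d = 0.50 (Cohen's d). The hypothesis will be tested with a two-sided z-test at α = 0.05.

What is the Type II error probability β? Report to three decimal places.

β ≈ 0.509

Noncentrality parameter: δ = d·√n = 0.50 × √15 = 1.9365
Two-sided α = 0.05 → critical value z_{0.025} = 1.960.
Power = Φ(δ − 1.960) + Φ(−δ − 1.960) = Φ(-0.023) + Φ(-3.896) = 0.4906 + 0.0000 = 0.4907.
Type II error: β = 1 − power = 1 − 0.4907 = 0.5093.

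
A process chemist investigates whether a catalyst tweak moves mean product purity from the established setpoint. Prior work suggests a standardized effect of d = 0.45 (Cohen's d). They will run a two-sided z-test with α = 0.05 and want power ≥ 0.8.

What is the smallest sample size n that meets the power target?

n = 39

For power 0.8 need Φ(δ − z_{0.025}) = 0.8, so δ = z_{0.025} + z_{0.20} = 1.960 + 0.842 = 2.802.
(Ignoring the negligible lower-tail rejection probability gives the usual closed-form inversion.)
δ = d·√n ⇒ n = (δ/d)² = (2.802 / 0.45)² = 38.76.
Round up to the next whole unit.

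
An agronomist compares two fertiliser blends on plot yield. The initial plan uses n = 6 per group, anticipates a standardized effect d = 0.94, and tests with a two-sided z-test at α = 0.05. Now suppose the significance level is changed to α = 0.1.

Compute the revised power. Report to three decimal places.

Power ≈ 0.494

δ = d·√(n/2) = 0.94 × √(6/2) = 1.6281 (unchanged). New critical value: z_{0.05} = 1.645.
Revised power = Φ(δ − 1.645) + Φ(−δ − 1.645) = Φ(-0.017) + Φ(-3.273) = 0.4933 + 0.0005 = 0.4939.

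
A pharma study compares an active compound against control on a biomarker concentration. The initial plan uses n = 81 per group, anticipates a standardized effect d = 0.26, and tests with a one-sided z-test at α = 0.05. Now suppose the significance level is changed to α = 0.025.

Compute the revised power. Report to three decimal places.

Power ≈ 0.380

δ = d·√(n/2) = 0.26 × √(81/2) = 1.6546 (unchanged). New critical value: z_{0.025} = 1.960.
Revised power = Φ(δ − 1.960) = Φ(-0.305) = 0.3801.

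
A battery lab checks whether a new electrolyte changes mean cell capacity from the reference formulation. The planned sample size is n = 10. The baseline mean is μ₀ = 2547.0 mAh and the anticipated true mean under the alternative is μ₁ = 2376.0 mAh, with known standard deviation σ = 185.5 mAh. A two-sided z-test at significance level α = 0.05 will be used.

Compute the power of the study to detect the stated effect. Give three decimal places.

Standardized effect: d = |μ₁ − μ₀| / σ = |2376.0 − 2547.0| / 185.5 = 0.9218
Noncentrality parameter: δ = d·√n = 0.9218 × √10 = 2.9151
Critical value for a two-sided test at α = 0.05: z_{α/2} = 1.960.
Power = Φ(δ − 1.960) + Φ(−δ − 1.960) = Φ(0.955) + Φ(-4.875) = 0.8302 + 0.0000 = 0.8302.

Power ≈ 0.830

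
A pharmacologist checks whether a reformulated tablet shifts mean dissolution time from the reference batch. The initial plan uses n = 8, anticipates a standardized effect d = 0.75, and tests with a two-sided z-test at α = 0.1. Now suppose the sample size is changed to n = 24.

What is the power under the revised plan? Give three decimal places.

With n = 24: δ = d·√n = 0.75 × √24 = 3.6742. Critical value z_{0.05} = 1.645.
Revised power = Φ(δ − 1.645) + Φ(−δ − 1.645) = Φ(2.029) + Φ(-5.319) = 0.9788 + 0.0000 = 0.9788.

Power ≈ 0.979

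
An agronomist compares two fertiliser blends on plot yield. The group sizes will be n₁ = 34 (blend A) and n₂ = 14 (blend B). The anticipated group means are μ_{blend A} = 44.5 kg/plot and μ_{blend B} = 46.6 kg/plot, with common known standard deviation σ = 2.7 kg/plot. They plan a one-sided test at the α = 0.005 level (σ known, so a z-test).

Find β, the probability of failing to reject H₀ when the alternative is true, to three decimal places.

β ≈ 0.550

Standardized effect: d = |μ_{blend A} − μ_{blend B}| / σ = |44.5 − 46.6| / 2.7 = 0.7778
Noncentrality parameter: λ = d / √(1/n₁ + 1/n₂) = 0.7778 / √(1/34 + 1/14) = 2.4493
Critical value for a one-sided test at α = 0.005: z_α = 2.576.
Power = P(Z > 2.576 − λ) = Φ(-0.127) = 0.4496.
Type II error: β = 1 − power = 1 − 0.4496 = 0.5504.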